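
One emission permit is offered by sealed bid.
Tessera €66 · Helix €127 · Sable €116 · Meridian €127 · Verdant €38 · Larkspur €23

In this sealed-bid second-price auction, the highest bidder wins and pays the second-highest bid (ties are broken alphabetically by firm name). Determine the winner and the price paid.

Bids ranked: 127 (Helix) > 127 (Meridian) > 116 (Sable) > 66 (Tessera) > 38 (Verdant) > 23 (Larkspur)
Tie at €127 → Helix wins by tie-break.
Helix wins with the highest bid; price is set by the runner-up at €127.

Helix pays €127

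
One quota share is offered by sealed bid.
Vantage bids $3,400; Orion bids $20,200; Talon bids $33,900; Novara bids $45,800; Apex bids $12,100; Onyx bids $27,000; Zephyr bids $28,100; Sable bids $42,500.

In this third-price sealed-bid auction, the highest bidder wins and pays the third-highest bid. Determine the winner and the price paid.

Sorting bids: 45,800 (Novara) > 42,500 (Sable) > 33,900 (Talon) > 28,100 (Zephyr) > 27,000 (Onyx) > 20,200 (Orion) > …
Novara is highest; pays the third-highest bid, $33,900.

Novara pays $33,900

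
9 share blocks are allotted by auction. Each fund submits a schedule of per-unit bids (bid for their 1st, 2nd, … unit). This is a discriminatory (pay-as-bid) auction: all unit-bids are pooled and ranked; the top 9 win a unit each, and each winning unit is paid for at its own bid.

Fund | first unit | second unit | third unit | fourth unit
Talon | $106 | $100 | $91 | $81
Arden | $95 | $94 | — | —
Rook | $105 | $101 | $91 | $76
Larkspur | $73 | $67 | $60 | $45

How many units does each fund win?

Pooled unit-bids ranked (top 9): 106 (Talon-1), 105 (Rook-1), 101 (Rook-2), 100 (Talon-2), 95 (Arden-1), 94 (Arden-2), 91 (Talon-3), 91 (Rook-3), 81 (Talon-4)
Next rejected bid: $76 (not a price — pay-as-bid).
Allocation: Arden 2, Rook 3, Talon 4.

Arden 2, Rook 3, Talon 4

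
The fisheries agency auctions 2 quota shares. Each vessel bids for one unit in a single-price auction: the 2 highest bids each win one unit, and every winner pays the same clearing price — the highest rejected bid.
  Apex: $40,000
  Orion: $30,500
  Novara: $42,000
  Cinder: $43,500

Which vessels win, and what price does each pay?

Bids ranked high→low: 43,500 (Cinder), 42,000 (Novara), 40,000 (Apex), 30,500 (Orion)
Top 2: Cinder, Novara.
Clearing price = highest rejected bid = $40,000.

Cinder, Novara; each pays $40,000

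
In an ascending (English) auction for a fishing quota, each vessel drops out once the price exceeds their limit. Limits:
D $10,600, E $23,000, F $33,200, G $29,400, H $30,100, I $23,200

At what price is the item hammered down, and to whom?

Limits in order: 33,200 (F) > 30,100 (H) > 29,400 (G) > 23,200 (I) > 23,000 (E) > 10,600 (D)
Bidding ends when H exits at $30,100; F takes it.

F wins at $30,100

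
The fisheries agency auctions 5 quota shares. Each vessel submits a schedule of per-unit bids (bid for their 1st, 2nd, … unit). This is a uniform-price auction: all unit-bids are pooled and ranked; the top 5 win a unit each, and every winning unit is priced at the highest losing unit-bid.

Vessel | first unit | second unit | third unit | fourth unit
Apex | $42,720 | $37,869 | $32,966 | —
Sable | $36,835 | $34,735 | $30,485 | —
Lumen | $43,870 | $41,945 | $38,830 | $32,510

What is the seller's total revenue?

Total revenue: $184,175

Merging the schedules and taking the best 5: 43,870 (Lumen-1), 42,720 (Apex-1), 41,945 (Lumen-2), 38,830 (Lumen-3), 37,869 (Apex-2)
First bid not allocated: $36,835.
Allocation: Apex 2, Lumen 3. Every unit priced at $36,835.
Revenue = 5 × 36,835 = $184,175.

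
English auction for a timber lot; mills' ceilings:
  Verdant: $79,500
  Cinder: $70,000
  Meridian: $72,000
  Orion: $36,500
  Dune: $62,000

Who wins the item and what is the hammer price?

Verdant wins at $72,000

Limits in order: 79,500 (Verdant) > 72,000 (Meridian) > 70,000 (Cinder) > 62,000 (Dune) > 36,500 (Orion)
Bidding ends when Meridian exits at $72,000; Verdant takes it.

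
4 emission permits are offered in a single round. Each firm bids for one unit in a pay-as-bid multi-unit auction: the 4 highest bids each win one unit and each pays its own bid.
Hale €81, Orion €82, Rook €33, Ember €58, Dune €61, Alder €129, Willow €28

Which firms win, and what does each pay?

Bids ranked high→low: 129 (Alder), 82 (Orion), 81 (Hale), 61 (Dune), 58 (Ember), 33 (Rook), …
Winners (4 units): Alder, Orion, Hale, Dune.
Each winner pays its own bid: Alder €129, Orion €82, Hale €81, Dune €61.

Alder €129, Orion €82, Hale €81, Dune €61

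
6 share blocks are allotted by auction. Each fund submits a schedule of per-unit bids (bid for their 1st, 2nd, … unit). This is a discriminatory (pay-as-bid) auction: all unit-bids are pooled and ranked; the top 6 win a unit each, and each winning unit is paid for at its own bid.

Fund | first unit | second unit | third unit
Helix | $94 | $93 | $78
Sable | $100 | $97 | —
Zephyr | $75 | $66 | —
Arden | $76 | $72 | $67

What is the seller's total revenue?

Pooled unit-bids ranked (top 6): 100 (Sable-1), 97 (Sable-2), 94 (Helix-1), 93 (Helix-2), 78 (Helix-3), 76 (Arden-1)
Next rejected bid: $75 (not a price — pay-as-bid).
Each winning unit pays its own bid.
Revenue = 100 + 97 + 94 + 93 + 78 + 76 = $538.

Total revenue: $538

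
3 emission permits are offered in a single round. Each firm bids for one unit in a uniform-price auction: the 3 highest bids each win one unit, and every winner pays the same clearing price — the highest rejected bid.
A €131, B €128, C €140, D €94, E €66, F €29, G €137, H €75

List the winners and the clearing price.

Bids ranked high→low: 140 (C), 137 (G), 131 (A), 128 (B), 94 (D), …
Winners (3 units): C, G, A.
First losing bid is B's €128, which sets the uniform price.

C, G, A; each pays €128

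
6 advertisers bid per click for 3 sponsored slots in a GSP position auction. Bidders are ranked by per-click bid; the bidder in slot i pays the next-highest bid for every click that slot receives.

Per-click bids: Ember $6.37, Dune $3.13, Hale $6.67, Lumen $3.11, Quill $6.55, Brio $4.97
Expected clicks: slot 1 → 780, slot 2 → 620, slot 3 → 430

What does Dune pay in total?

Dune pays $0.00

Per-click bids in order: $6.67 (Hale) > $6.55 (Quill) > $6.37 (Ember) > $4.97 (Brio) > …
Dune ranks below slot 3 → no slot, pays nothing.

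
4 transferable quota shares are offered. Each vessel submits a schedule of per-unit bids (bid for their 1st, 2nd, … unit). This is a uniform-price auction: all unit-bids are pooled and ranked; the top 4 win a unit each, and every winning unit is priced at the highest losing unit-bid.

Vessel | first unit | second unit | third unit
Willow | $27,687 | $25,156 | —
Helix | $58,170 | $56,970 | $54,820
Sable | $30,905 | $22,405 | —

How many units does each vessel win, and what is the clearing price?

Merging the schedules and taking the best 4: 58,170 (Helix-1), 56,970 (Helix-2), 54,820 (Helix-3), 30,905 (Sable-1)
First bid not allocated: $27,687.
Allocation: Helix 3, Sable 1.

Helix 3, Sable 1; clearing price $27,687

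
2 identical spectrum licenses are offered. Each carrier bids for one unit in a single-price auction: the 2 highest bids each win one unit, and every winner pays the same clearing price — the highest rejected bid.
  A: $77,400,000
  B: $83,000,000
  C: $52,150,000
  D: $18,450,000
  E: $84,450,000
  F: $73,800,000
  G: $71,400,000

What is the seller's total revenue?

Total revenue: $154,800,000

Ordering the bids: 84,450,000 (E), 83,000,000 (B), 77,400,000 (A), 73,800,000 (F), …
Winners (2 units): E, B.
Clearing price = highest rejected bid = $77,400,000.
Total revenue = 2 × $77,400,000 = $154,800,000.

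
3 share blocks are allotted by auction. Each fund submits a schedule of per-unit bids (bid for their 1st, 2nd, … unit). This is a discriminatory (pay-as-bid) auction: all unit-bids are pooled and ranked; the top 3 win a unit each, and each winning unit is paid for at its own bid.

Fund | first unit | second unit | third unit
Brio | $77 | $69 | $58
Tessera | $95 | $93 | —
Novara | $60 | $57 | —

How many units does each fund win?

Brio 1, Tessera 2

Merging the schedules and taking the best 3: 95 (Tessera-1), 93 (Tessera-2), 77 (Brio-1)
Next rejected bid: $69 (not a price — pay-as-bid).
Allocation: Brio 1, Tessera 2.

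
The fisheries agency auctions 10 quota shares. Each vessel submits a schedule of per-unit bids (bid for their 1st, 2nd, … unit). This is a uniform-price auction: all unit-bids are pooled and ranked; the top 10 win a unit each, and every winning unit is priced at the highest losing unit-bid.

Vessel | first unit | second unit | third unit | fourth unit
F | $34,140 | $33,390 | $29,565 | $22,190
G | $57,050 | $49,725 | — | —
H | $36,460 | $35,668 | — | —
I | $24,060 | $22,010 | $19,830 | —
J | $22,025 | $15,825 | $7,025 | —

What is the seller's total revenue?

Pooled unit-bids ranked (top 10): 57,050 (G-1), 49,725 (G-2), 36,460 (H-1), 35,668 (H-2), 34,140 (F-1), 33,390 (F-2), 29,565 (F-3), 24,060 (I-1), 22,190 (F-4), 22,025 (J-1)
The (k+1)-th unit-bid is $22,010.
Allocation: F 4, G 2, H 2, I 1, J 1. Every unit priced at $22,010.
Revenue = 10 × 22,010 = $220,100.

Total revenue: $220,100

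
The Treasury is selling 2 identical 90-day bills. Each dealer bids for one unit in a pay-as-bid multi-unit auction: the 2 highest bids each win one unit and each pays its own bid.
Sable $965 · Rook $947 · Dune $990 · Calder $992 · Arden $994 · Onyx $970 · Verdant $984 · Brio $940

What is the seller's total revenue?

Total revenue: $1,986

Sorting: 994 (Arden), 992 (Calder), 990 (Dune), 984 (Verdant), …
Top 2: Arden, Calder.
Total revenue = 994 + 992 = $1,986.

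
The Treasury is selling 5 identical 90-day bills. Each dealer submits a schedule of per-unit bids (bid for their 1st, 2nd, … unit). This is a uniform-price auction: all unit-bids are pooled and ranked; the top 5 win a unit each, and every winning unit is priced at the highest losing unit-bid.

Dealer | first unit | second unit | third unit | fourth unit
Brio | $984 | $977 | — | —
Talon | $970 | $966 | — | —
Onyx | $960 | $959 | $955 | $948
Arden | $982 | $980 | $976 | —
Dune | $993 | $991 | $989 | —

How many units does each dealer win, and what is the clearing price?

Arden 1, Brio 1, Dune 3; clearing price $980

All unit-bids, highest first — top 5: 993 (Dune-1), 991 (Dune-2), 989 (Dune-3), 984 (Brio-1), 982 (Arden-1)
Highest rejected unit-bid = $980.
Allocation: Arden 1, Brio 1, Dune 3.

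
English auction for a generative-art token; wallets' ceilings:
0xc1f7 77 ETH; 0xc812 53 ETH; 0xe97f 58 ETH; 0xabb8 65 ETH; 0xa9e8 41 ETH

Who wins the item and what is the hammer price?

0xc1f7 wins at 65 ETH

Rule: the price rises until one bidder remains; the winner pays the price at which the last rival dropped out.
Limits in order: 77 (0xc1f7) > 65 (0xabb8) > 58 (0xe97f) > 53 (0xc812) > 41 (0xa9e8)
0xabb8 is the last rival to drop out, at 65 ETH; 0xc1f7 remains and wins at that price.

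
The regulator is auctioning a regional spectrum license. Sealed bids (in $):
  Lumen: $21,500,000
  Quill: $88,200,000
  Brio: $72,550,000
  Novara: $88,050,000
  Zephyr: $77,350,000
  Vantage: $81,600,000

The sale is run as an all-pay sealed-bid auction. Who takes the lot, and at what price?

Quill pays $88,200,000

All-pay sealed-bid auction: the highest bidder wins the item, but every bidder pays their own bid.
Bids ranked: 88,200,000 (Quill) > 88,050,000 (Novara) > 81,600,000 (Vantage) > 77,350,000 (Zephyr) > 72,550,000 (Brio) > 21,500,000 (Lumen)
Quill wins with the top bid; all bids are sunk regardless.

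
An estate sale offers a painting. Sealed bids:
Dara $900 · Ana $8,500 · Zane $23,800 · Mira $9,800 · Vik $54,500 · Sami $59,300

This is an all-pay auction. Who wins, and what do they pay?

Sami pays $59,300

All-pay auction: the highest bidder wins the item, but every bidder pays their own bid.
Bids in order: 59,300 (Sami) > 54,500 (Vik) > 23,800 (Zane) > 9,800 (Mira) > 8,500 (Ana) > 900 (Dara)
Sami wins with the top bid; all bids are sunk regardless.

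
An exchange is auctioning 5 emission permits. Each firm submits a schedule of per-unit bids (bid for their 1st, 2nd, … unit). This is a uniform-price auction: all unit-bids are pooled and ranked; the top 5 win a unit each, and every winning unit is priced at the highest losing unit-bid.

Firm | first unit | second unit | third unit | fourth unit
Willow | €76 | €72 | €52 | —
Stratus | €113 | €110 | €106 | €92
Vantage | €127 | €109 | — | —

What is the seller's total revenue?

Pooled unit-bids ranked (top 5): 127 (Vantage-1), 113 (Stratus-1), 110 (Stratus-2), 109 (Vantage-2), 106 (Stratus-3)
The (k+1)-th unit-bid is €92.
Allocation: Stratus 3, Vantage 2. Every unit priced at €92.
Revenue = 5 × 92 = €460.

Total revenue: €460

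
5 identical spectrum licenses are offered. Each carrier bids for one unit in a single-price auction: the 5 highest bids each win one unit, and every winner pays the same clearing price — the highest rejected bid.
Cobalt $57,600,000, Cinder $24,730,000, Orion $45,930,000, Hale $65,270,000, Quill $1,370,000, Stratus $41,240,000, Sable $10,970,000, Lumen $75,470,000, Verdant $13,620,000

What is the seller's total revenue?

Total revenue: $123,650,000

Ordering the bids: 75,470,000 (Lumen), 65,270,000 (Hale), 57,600,000 (Cobalt), 45,930,000 (Orion), 41,240,000 (Stratus), 24,730,000 (Cinder), 13,620,000 (Verdant), …
Winners (5 units): Lumen, Hale, Cobalt, Orion, Stratus.
First losing bid is Cinder's $24,730,000, which sets the uniform price.
Total revenue = 5 × $24,730,000 = $123,650,000.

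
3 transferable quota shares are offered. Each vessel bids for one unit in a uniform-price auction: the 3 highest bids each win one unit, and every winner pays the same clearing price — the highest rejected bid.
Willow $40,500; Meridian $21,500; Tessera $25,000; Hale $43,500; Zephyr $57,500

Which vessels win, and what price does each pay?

Zephyr, Hale, Willow; each pays $25,000

Ordering the bids: 57,500 (Zephyr), 43,500 (Hale), 40,500 (Willow), 25,000 (Tessera), 21,500 (Meridian)
Winners (3 units): Zephyr, Hale, Willow.
Highest unsuccessful bid: $25,000 → clearing price.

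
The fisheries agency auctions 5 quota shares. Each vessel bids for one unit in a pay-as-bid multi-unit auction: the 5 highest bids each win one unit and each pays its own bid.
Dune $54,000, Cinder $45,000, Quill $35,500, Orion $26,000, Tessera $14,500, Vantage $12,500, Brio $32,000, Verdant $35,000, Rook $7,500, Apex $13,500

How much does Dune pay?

Bids ranked high→low: 54,000 (Dune), 45,000 (Cinder), 35,500 (Quill), 35,000 (Verdant), 32,000 (Brio), 26,000 (Orion), 14,500 (Tessera), …
The 5 highest are Dune, Cinder, Quill, Verdant, Brio.
Dune wins → own bid $54,000.

Dune pays $54,000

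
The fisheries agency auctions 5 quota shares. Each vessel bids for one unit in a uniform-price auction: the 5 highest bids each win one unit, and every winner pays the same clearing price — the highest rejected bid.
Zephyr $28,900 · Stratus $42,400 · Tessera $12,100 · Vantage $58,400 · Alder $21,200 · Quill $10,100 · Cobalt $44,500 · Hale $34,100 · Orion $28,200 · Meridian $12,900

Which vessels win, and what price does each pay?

Bids ranked high→low: 58,400 (Vantage), 44,500 (Cobalt), 42,400 (Stratus), 34,100 (Hale), 28,900 (Zephyr), 28,200 (Orion), 21,200 (Alder), …
The 5 highest are Vantage, Cobalt, Stratus, Hale, Zephyr.
Highest unsuccessful bid: $28,200 → clearing price.

Vantage, Cobalt, Stratus, Hale, Zephyr; each pays $28,200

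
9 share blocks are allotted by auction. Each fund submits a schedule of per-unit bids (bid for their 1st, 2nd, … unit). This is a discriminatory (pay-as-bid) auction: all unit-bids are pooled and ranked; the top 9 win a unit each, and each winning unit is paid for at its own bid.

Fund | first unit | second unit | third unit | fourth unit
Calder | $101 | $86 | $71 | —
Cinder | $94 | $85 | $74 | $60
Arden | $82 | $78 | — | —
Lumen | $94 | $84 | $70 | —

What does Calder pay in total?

Pooled unit-bids ranked (top 9): 101 (Calder-1), 94 (Cinder-1), 94 (Lumen-1), 86 (Calder-2), 85 (Cinder-2), 84 (Lumen-2), 82 (Arden-1), 78 (Arden-2), 74 (Cinder-3)
Next rejected bid: $71 (not a price — pay-as-bid).
Calder's winning unit-bids: 101 + 86 = $187.

Calder pays $187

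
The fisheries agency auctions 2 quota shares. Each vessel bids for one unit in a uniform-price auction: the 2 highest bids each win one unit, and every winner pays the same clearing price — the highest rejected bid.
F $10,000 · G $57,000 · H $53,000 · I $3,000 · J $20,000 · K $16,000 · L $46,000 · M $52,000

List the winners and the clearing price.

G, H; each pays $52,000

Sorting: 57,000 (G), 53,000 (H), 52,000 (M), 46,000 (L), …
The 2 highest are G, H.
Clearing price = highest rejected bid = $52,000.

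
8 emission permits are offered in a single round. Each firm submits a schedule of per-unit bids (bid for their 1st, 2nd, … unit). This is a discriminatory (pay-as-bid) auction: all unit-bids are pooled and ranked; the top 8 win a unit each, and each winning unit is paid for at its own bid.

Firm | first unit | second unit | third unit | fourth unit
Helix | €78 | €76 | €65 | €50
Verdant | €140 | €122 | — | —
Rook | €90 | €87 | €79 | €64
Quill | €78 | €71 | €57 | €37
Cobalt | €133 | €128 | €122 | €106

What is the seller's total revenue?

Total revenue: €928

Merging the schedules and taking the best 8: 140 (Verdant-1), 133 (Cobalt-1), 128 (Cobalt-2), 122 (Verdant-2), 122 (Cobalt-3), 106 (Cobalt-4), 90 (Rook-1), 87 (Rook-2)
Next rejected bid: €79 (not a price — pay-as-bid).
Each winning unit pays its own bid.
Revenue = 140 + 133 + 128 + 122 + 122 + 106 + 90 + 87 = €928.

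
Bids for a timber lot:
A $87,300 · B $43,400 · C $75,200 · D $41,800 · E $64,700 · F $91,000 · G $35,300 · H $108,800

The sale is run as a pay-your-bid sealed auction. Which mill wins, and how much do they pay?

Bids in order: 108,800 (H) > 91,000 (F) > 87,300 (A) > 75,200 (C) > 64,700 (E) > 43,400 (B) > …
H is highest → pays own bid, $108,800.

H pays $108,800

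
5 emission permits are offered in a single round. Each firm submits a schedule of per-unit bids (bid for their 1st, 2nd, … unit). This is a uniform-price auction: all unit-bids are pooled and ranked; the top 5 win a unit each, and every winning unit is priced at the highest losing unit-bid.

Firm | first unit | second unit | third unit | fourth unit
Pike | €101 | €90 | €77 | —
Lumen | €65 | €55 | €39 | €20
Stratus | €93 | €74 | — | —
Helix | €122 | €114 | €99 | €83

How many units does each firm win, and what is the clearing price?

Helix 3, Pike 1, Stratus 1; clearing price €90

All unit-bids, highest first — top 5: 122 (Helix-1), 114 (Helix-2), 101 (Pike-1), 99 (Helix-3), 93 (Stratus-1)
The (k+1)-th unit-bid is €90.
Allocation: Helix 3, Pike 1, Stratus 1.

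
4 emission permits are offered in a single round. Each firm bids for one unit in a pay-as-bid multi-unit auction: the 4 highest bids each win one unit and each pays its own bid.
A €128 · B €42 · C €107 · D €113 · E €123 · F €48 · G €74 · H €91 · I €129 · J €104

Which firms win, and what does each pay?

I €129, A €128, E €123, D €113

Ordering the bids: 129 (I), 128 (A), 123 (E), 113 (D), 107 (C), 104 (J), …
Top 4: I, A, E, D.
Each winner pays its own bid: I €129, A €128, E €123, D €113.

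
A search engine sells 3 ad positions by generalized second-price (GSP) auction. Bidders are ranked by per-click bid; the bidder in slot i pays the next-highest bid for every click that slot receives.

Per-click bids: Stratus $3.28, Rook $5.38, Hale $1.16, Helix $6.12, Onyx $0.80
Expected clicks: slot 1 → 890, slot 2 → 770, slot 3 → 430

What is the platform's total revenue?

Total revenue: $7812.60

Per-click bids in order: $6.12 (Helix) > $5.38 (Rook) > $3.28 (Stratus) > $1.16 (Hale) > …
Slot 1: Helix pays $5.38 × 890 = $4788.20
Slot 2: Rook pays $3.28 × 770 = $2525.60
Slot 3: Stratus pays $1.16 × 430 = $498.80
Total = $7812.60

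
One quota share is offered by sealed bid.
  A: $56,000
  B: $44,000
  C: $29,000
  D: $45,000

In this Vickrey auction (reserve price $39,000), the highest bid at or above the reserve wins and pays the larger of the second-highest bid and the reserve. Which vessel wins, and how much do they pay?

Sorting bids: 56,000 (A) > 45,000 (D) > 44,000 (B) > 29,000 (C)
A has the top bid at or above the reserve ($56,000).
max(second-highest $45,000, reserve $39,000) = $45,000; the reserve does not bind.

A pays $45,000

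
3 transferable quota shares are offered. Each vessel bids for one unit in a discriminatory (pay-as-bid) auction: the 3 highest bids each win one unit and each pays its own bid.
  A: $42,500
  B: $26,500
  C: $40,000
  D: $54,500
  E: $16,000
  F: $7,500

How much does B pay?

Bids ranked high→low: 54,500 (D), 42,500 (A), 40,000 (C), 26,500 (B), 16,000 (E), …
Winners (3 units): D, A, C.
B does not win → $0.

B pays $0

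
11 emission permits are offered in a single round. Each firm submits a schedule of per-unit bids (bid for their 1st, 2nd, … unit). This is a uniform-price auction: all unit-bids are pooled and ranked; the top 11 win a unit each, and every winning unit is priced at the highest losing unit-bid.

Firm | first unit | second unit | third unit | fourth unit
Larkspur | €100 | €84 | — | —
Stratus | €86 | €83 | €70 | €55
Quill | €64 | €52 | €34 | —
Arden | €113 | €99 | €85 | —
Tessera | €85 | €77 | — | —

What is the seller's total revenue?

Total revenue: €605

All unit-bids, highest first — top 11: 113 (Arden-1), 100 (Larkspur-1), 99 (Arden-2), 86 (Stratus-1), 85 (Arden-3), 85 (Tessera-1), 84 (Larkspur-2), 83 (Stratus-2), 77 (Tessera-2), 70 (Stratus-3), 64 (Quill-1)
First bid not allocated: €55.
Allocation: Arden 3, Larkspur 2, Quill 1, Stratus 3, Tessera 2. Every unit priced at €55.
Revenue = 11 × 55 = €605.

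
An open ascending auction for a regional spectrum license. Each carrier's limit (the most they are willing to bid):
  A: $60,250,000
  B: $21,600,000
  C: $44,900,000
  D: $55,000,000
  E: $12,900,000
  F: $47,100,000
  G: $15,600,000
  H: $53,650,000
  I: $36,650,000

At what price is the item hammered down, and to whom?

Limits in order: 60,250,000 (A) > 55,000,000 (D) > 53,650,000 (H) > 47,100,000 (F) > 44,900,000 (C) > 36,650,000 (I) > …
Once the price passes $55,000,000, only A is left; the hammer falls at D's limit of $55,000,000.

A wins at $55,000,000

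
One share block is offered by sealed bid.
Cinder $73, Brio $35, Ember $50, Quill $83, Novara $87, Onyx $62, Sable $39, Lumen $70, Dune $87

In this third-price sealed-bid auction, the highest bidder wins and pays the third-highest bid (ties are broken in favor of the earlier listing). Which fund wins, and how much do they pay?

Novara pays $83

Bids in order: 87 (Novara) > 87 (Dune) > 83 (Quill) > 73 (Cinder) > 70 (Lumen) > 62 (Onyx) > …
Tie at $87 → Novara wins by tie-break.
Novara wins; payment is bid #3 in the ranking = $83.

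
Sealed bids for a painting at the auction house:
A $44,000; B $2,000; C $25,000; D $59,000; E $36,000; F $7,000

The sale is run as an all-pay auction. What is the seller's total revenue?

Total revenue: $173,000

Bids in order: 59,000 (D) > 44,000 (A) > 36,000 (E) > 25,000 (C) > 7,000 (F) > 2,000 (B)
D wins with the top bid; all bids are sunk regardless.
Every bidder forfeits their bid regardless of winning.
Revenue = 44,000 + 2,000 + 25,000 + 59,000 + 36,000 + 7,000 = $173,000.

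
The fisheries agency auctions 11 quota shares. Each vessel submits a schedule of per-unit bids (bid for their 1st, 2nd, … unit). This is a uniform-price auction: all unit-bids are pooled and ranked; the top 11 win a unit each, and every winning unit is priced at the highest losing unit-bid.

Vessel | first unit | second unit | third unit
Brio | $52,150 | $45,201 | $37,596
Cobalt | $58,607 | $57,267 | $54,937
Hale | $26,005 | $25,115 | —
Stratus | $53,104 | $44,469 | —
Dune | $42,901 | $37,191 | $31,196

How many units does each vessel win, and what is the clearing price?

Brio 3, Cobalt 3, Dune 3, Stratus 2; clearing price $26,005

All unit-bids, highest first — top 11: 58,607 (Cobalt-1), 57,267 (Cobalt-2), 54,937 (Cobalt-3), 53,104 (Stratus-1), 52,150 (Brio-1), 45,201 (Brio-2), 44,469 (Stratus-2), 42,901 (Dune-1), 37,596 (Brio-3), 37,191 (Dune-2), 31,196 (Dune-3)
First bid not allocated: $26,005.
Allocation: Brio 3, Cobalt 3, Dune 3, Stratus 2.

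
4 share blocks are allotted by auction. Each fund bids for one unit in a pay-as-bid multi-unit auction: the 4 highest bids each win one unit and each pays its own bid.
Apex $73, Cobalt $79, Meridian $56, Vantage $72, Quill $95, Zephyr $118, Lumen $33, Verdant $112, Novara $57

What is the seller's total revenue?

Total revenue: $404

Sorting: 118 (Zephyr), 112 (Verdant), 95 (Quill), 79 (Cobalt), 73 (Apex), 72 (Vantage), …
Winners (4 units): Zephyr, Verdant, Quill, Cobalt.
Total revenue = 118 + 112 + 95 + 79 = $404.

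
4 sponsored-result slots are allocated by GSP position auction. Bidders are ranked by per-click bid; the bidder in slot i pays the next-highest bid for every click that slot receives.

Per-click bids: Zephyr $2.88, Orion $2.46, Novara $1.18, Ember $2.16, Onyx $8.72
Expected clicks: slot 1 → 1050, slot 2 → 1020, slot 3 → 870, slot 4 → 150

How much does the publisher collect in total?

Ranked by bid: $8.72 (Onyx) > $2.88 (Zephyr) > $2.46 (Orion) > $2.16 (Ember) > $1.18 (Novara)
Slot 1: Onyx pays $2.88 × 1050 = $3024.00
Slot 2: Zephyr pays $2.46 × 1020 = $2509.20
Slot 3: Orion pays $2.16 × 870 = $1879.20
Slot 4: Ember pays $1.18 × 150 = $177.00
Total = $7589.40

Total revenue: $7589.40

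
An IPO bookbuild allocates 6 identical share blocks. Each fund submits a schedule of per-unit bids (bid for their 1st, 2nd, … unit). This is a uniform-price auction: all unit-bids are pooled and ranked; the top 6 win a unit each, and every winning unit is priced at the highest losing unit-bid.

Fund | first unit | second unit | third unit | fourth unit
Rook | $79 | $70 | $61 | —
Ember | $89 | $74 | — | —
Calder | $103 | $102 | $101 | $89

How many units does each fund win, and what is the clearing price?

Pooled unit-bids ranked (top 6): 103 (Calder-1), 102 (Calder-2), 101 (Calder-3), 89 (Ember-1), 89 (Calder-4), 79 (Rook-1)
First bid not allocated: $74.
Allocation: Calder 4, Ember 1, Rook 1.

Calder 4, Ember 1, Rook 1; clearing price $74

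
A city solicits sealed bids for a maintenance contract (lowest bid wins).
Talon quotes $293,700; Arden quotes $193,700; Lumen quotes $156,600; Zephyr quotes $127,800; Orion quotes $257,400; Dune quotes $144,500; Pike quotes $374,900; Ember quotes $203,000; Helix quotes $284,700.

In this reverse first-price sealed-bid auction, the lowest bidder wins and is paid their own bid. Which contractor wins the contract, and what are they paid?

Bids ranked: 127,800 (Zephyr) < 144,500 (Dune) < 156,600 (Lumen) < 193,700 (Arden) < 203,000 (Ember) < 257,400 (Orion) < …
Zephyr has the lowest bid and is paid exactly that: $127,800.

Zephyr is paid $127,800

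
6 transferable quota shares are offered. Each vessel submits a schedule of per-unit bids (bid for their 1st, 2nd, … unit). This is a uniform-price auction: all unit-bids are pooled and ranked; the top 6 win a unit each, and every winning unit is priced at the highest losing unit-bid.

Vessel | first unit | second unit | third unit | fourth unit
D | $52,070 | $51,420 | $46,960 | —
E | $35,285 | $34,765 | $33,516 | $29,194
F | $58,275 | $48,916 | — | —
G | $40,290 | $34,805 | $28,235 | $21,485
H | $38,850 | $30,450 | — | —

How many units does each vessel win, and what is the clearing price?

All unit-bids, highest first — top 6: 58,275 (F-1), 52,070 (D-1), 51,420 (D-2), 48,916 (F-2), 46,960 (D-3), 40,290 (G-1)
Highest rejected unit-bid = $38,850.
Allocation: D 3, F 2, G 1.

D 3, F 2, G 1; clearing price $38,850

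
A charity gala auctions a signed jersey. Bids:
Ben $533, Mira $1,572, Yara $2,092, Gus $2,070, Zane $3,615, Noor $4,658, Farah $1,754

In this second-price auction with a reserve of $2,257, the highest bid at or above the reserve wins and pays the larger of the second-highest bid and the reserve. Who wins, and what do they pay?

Noor pays $3,615

Bids ranked: 4,658 (Noor) > 3,615 (Zane) > 2,092 (Yara) > 2,070 (Gus) > 1,754 (Farah) > 1,572 (Mira) > …
Highest eligible bid: Noor at $4,658.
max(second-highest $3,615, reserve $2,257) = $3,615; the reserve does not bind.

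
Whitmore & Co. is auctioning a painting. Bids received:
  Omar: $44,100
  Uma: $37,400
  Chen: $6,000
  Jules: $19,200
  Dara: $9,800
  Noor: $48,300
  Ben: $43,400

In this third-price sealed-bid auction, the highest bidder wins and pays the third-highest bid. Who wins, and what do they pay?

Third-price sealed-bid auction: the highest bidder wins and pays the third-highest bid.
Sorting bids: 48,300 (Noor) > 44,100 (Omar) > 43,400 (Ben) > 37,400 (Uma) > 19,200 (Jules) > 9,800 (Dara) > …
Noor wins; payment is bid #3 in the ranking = $43,400.

Noor pays $43,400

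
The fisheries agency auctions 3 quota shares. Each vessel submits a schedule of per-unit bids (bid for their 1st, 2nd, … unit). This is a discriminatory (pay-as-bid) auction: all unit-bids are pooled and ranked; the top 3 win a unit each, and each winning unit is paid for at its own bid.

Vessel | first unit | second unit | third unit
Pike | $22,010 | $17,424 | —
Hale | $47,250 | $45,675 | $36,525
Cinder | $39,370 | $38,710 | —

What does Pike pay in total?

Pooled unit-bids ranked (top 3): 47,250 (Hale-1), 45,675 (Hale-2), 39,370 (Cinder-1)
Next rejected bid: $38,710 (not a price — pay-as-bid).
Pike wins no units.

Pike pays $0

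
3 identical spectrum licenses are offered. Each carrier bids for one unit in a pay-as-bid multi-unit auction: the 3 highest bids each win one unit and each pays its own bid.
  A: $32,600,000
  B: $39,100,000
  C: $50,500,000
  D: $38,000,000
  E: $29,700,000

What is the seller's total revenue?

Bids ranked high→low: 50,500,000 (C), 39,100,000 (B), 38,000,000 (D), 32,600,000 (A), 29,700,000 (E)
Winners (3 units): C, B, D.
Total revenue = 50,500,000 + 39,100,000 + 38,000,000 = $127,600,000.

Total revenue: $127,600,000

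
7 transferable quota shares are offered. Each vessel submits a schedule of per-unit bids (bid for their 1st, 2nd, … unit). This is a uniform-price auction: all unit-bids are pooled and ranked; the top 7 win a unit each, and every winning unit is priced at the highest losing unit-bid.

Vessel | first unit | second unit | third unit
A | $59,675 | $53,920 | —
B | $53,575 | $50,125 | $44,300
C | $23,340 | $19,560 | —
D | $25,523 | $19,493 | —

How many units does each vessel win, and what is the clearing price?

Pooled unit-bids ranked (top 7): 59,675 (A-1), 53,920 (A-2), 53,575 (B-1), 50,125 (B-2), 44,300 (B-3), 25,523 (D-1), 23,340 (C-1)
First bid not allocated: $19,560.
Allocation: A 2, B 3, C 1, D 1.

A 2, B 3, C 1, D 1; clearing price $19,560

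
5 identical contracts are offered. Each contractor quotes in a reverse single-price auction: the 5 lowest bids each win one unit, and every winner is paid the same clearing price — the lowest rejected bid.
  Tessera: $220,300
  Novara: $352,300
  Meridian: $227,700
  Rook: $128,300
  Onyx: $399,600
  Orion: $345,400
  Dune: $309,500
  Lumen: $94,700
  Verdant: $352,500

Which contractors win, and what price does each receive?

Sorting: 94,700 (Lumen), 128,300 (Rook), 220,300 (Tessera), 227,700 (Meridian), 309,500 (Dune), 345,400 (Orion), 352,300 (Novara), …
The 5 lowest are Lumen, Rook, Tessera, Meridian, Dune.
First losing bid is Orion's $345,400, which sets the uniform price.

Lumen, Rook, Tessera, Meridian, Dune; each is paid $345,400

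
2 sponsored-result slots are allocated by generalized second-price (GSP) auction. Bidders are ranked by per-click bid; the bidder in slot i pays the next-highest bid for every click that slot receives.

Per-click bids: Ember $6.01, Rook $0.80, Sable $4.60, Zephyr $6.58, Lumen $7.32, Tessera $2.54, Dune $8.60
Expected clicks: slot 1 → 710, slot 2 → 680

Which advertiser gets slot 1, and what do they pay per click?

Sorting advertisers: $8.60 (Dune) > $7.32 (Lumen) > $6.58 (Zephyr) > …
Slot 1 goes to the first-ranked bidder, Dune, who pays the next bid down: $7.32/click.

Dune; $7.32 per click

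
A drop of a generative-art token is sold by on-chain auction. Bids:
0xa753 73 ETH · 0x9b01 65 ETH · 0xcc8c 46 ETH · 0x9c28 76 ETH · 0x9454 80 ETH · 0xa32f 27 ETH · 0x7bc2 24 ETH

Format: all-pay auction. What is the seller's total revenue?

Total revenue: 391 ETH

Sorting bids: 80 (0x9454) > 76 (0x9c28) > 73 (0xa753) > 65 (0x9b01) > 46 (0xcc8c) > 27 (0xa32f) > …
Every bidder forfeits their bid regardless of winning.
Revenue = 73 + 65 + 46 + 76 + 80 + 27 + 24 = 391 ETH.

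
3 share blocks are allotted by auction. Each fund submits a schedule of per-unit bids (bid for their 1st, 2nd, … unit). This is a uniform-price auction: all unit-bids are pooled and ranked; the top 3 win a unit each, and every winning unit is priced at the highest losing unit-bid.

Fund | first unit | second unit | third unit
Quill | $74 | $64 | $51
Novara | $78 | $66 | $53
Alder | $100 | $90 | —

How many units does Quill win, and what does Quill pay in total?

Quill: 0 units, pays $0

Merging the schedules and taking the best 3: 100 (Alder-1), 90 (Alder-2), 78 (Novara-1)
First bid not allocated: $74.
Quill wins 0 unit(s) at $74 each.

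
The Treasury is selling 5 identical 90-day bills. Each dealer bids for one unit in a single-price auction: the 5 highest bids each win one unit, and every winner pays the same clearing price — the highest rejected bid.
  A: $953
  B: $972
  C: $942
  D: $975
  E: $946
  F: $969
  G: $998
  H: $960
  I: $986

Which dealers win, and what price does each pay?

Sorting: 998 (G), 986 (I), 975 (D), 972 (B), 969 (F), 960 (H), 953 (A), …
The 5 highest are G, I, D, B, F.
First losing bid is H's $960, which sets the uniform price.

G, I, D, B, F; each pays $960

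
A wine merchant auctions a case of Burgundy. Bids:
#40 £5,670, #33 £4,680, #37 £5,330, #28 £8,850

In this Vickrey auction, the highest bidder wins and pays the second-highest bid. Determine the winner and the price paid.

#28 pays £5,670

Sorting bids: 8,850 (#28) > 5,670 (#40) > 5,330 (#37) > 4,680 (#33)
#28 wins with the highest bid; price is set by the runner-up at £5,670.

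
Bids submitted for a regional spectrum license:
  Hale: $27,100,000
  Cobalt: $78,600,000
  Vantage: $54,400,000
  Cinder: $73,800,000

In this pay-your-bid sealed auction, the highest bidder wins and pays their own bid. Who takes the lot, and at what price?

Bids ranked: 78,600,000 (Cobalt) > 73,800,000 (Cinder) > 54,400,000 (Vantage) > 27,100,000 (Hale)
Cobalt has the highest bid and pays exactly that: $78,600,000.

Cobalt pays $78,600,000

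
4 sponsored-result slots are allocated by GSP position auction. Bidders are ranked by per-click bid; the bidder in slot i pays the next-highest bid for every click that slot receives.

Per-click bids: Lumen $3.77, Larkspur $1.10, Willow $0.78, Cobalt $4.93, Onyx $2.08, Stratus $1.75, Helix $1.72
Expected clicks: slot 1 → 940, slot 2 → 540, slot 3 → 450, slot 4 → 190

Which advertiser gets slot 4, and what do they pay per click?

Stratus; $1.72 per click

Ranked by bid: $4.93 (Cobalt) > $3.77 (Lumen) > $2.08 (Onyx) > $1.75 (Stratus) > $1.72 (Helix) > …
Slot 4 goes to the fourth-ranked bidder, Stratus, who pays the next bid down: $1.72/click.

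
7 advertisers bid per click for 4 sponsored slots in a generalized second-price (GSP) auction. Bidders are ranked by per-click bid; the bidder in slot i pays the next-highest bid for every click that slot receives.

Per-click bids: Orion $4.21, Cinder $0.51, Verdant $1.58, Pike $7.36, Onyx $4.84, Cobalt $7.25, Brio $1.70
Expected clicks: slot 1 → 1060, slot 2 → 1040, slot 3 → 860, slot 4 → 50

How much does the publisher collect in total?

Total revenue: $16424.20

Ranked by bid: $7.36 (Pike) > $7.25 (Cobalt) > $4.84 (Onyx) > $4.21 (Orion) > $1.70 (Brio) > …
Slot 1: Pike pays $7.25 × 1060 = $7685.00
Slot 2: Cobalt pays $4.84 × 1040 = $5033.60
Slot 3: Onyx pays $4.21 × 860 = $3620.60
Slot 4: Orion pays $1.70 × 50 = $85.00
Total = $16424.20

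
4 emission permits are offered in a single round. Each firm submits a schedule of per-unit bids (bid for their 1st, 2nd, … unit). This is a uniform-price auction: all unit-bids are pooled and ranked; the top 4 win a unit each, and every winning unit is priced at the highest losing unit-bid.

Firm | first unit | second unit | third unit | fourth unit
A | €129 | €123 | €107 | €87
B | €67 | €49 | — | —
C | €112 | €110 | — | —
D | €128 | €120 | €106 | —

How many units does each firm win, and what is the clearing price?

Merging the schedules and taking the best 4: 129 (A-1), 128 (D-1), 123 (A-2), 120 (D-2)
The (k+1)-th unit-bid is €112.
Allocation: A 2, D 2.

A 2, D 2; clearing price €112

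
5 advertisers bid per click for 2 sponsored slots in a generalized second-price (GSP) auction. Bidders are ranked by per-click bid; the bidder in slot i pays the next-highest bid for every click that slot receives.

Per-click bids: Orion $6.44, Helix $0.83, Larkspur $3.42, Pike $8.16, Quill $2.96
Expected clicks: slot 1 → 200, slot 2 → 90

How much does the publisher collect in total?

Total revenue: $1595.80

Sorting advertisers: $8.16 (Pike) > $6.44 (Orion) > $3.42 (Larkspur) > …
Slot 1: Pike pays $6.44 × 200 = $1288.00
Slot 2: Orion pays $3.42 × 90 = $307.80
Total = $1595.80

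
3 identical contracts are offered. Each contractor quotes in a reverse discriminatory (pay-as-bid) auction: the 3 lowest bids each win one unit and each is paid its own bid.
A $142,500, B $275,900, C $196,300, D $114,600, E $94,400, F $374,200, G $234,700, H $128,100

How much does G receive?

G is paid $0

Sorting: 94,400 (E), 114,600 (D), 128,100 (H), 142,500 (A), 196,300 (C), …
Winners (3 units): E, D, H.
G does not win → $0.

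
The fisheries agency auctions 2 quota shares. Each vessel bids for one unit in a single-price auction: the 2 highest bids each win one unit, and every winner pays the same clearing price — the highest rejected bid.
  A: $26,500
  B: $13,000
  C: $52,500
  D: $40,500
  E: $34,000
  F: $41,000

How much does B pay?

Bids ranked high→low: 52,500 (C), 41,000 (F), 40,500 (D), 34,000 (E), …
Top 2: C, F.
Clearing price = highest rejected bid = $40,500.
B does not win → pays $0.

B pays $0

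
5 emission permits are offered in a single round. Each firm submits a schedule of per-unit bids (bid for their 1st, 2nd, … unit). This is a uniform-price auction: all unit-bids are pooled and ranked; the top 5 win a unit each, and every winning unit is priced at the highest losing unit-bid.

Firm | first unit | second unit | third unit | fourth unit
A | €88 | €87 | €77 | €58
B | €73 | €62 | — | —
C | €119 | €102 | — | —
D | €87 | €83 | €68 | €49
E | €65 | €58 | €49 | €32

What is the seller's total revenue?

Total revenue: €415

Pooled unit-bids ranked (top 5): 119 (C-1), 102 (C-2), 88 (A-1), 87 (A-2), 87 (D-1)
The (k+1)-th unit-bid is €83.
Allocation: A 2, C 2, D 1. Every unit priced at €83.
Revenue = 5 × 83 = €415.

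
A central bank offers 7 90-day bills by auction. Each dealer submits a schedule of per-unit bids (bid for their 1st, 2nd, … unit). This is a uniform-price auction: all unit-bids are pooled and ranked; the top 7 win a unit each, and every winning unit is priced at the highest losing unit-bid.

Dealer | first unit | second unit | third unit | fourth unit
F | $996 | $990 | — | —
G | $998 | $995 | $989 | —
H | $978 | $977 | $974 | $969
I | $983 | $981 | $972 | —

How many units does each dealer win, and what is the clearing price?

All unit-bids, highest first — top 7: 998 (G-1), 996 (F-1), 995 (G-2), 990 (F-2), 989 (G-3), 983 (I-1), 981 (I-2)
The (k+1)-th unit-bid is $978.
Allocation: F 2, G 3, I 2.

F 2, G 3, I 2; clearing price $978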